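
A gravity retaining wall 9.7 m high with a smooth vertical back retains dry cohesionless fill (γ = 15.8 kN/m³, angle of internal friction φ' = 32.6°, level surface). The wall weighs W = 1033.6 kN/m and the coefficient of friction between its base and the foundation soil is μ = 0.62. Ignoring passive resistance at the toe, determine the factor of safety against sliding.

K_a = tan²(45° − 32.6°/2) = 0.2997.
P_a = ½K_aγH² = 0.5×0.2997×15.8×9.7² = 222.8 kN/m, acting at H/3 = 3.233 m above the base.
FS_sliding = μW / P_a = 0.62×1033.6 / 222.8 = 2.876.

2.88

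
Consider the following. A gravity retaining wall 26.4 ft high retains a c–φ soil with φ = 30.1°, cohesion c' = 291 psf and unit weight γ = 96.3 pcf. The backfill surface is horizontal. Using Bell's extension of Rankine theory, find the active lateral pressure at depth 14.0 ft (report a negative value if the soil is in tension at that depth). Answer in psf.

K_a = (1 − sin φ)/(1 + sin φ) = 0.3320.
σ_a = K_a γ z − 2c√K_a = 0.3320×96.3×14.0 − 2×291×0.5762 = 112.3 psf.

112 psf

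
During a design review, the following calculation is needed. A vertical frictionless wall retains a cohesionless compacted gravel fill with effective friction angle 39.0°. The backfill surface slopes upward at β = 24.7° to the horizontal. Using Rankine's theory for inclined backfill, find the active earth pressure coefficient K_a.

0.289

K_a = cos β · (cos β − √(cos²β − cos²φ)) / (cos β + √(cos²β − cos²φ)).
cos β = 0.9085, cos φ = 0.7771, √(cos²β − cos²φ) = 0.4706.
K_a = 0.9085 × (0.9085 − 0.4706)/(0.9085 + 0.4706) = 0.2885.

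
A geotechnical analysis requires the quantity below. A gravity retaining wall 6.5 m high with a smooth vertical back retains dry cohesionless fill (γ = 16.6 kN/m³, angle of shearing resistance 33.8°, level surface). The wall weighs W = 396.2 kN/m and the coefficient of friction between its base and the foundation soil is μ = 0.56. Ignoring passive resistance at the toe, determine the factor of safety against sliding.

K_a = tan²(45° − 33.8°/2) = 0.2851.
P_a = ½K_aγH² = 0.5×0.2851×16.6×6.5² = 99.98 kN/m, acting at H/3 = 2.167 m above the base.
FS_sliding = μW / P_a = 0.56×396.2 / 99.98 = 2.219.

2.22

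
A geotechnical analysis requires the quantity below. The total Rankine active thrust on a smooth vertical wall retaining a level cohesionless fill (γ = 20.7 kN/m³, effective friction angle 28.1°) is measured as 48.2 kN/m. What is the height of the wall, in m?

K_a = 0.3596. P_a = ½ K_a γ H² ⇒ H = √(2P_a/(K_a γ)).
H = √(2×48.2/(0.3596×20.7)) = 3.599 m.

3.60 m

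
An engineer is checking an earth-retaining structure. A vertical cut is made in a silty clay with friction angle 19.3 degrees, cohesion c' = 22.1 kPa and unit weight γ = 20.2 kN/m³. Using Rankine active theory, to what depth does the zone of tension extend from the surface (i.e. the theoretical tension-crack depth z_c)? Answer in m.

3.08 m

K_a = tan²(45° − 19.3°/2) = 0.5032; √K_a = 0.7094.
The active pressure is zero where K_a γ z = 2c√K_a, so z_c = 2c/(γ√K_a) = 2×22.1/(20.2×0.7094) = 3.085 m.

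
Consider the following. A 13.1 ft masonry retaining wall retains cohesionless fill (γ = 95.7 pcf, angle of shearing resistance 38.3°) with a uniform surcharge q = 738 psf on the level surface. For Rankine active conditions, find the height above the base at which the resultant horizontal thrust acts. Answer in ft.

K_a = 0.2347.
Triangular part P₁ = ½K_aγH² = 1928 at H/3 = 4.367 ft; rectangular part P₂ = K_a q H = 2269 at H/2 = 6.550 ft.
ȳ = (P₁·4.367 + P₂·6.550)/(P₁+P₂) = 5.547 ft.

5.55 ft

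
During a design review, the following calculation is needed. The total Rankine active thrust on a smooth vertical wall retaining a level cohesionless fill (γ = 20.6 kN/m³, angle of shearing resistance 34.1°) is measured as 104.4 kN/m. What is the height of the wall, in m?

K_a = 0.2815. P_a = ½ K_a γ H² ⇒ H = √(2P_a/(K_a γ)).
H = √(2×104.4/(0.2815×20.6)) = 6.000 m.

6.00 m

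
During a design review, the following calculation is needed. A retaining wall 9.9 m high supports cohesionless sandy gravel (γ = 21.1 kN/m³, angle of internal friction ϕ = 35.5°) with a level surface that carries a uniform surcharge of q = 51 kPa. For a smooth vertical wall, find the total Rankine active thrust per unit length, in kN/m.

K_a = tan²(45° − φ/2) = 0.2653.
Soil triangle: ½ K_a γ H² = 0.5×0.2653×21.1×9.9² = 274.3 kN/m.
Surcharge rectangle: K_a q H = 0.2653×51×9.9 = 133.9 kN/m.
Total = 274.3 + 133.9 = 408.2 kN/m.

408 kN/m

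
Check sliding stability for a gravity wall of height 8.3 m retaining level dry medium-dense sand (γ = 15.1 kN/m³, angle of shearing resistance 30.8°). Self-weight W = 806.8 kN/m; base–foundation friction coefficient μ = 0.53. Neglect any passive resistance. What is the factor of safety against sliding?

2.55

K_a = tan²(45° − 30.8°/2) = 0.3227.
P_a = ½K_aγH² = 0.5×0.3227×15.1×8.3² = 167.8 kN/m, acting at H/3 = 2.767 m above the base.
FS_sliding = μW / P_a = 0.53×806.8 / 167.8 = 2.548.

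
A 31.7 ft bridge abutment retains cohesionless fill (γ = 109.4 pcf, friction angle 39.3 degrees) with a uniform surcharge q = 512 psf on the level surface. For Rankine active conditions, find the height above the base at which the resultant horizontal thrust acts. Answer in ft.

K_a = 0.2245.
Triangular part P₁ = ½K_aγH² = 12340 at H/3 = 10.57 ft; rectangular part P₂ = K_a q H = 3643 at H/2 = 15.85 ft.
ȳ = (P₁·10.57 + P₂·15.85)/(P₁+P₂) = 11.77 ft.

11.8 ft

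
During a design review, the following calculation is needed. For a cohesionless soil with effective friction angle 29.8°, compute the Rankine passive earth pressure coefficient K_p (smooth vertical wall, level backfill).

K_p = (1 + sin φ)/(1 − sin φ) = tan²(45° + 29.8°/2) = 2.976.

2.98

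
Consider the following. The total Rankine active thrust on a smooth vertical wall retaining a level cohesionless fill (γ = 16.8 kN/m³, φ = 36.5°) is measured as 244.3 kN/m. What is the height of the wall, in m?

10.7 m

K_a = 0.2541. P_a = ½ K_a γ H² ⇒ H = √(2P_a/(K_a γ)).
H = √(2×244.3/(0.2541×16.8)) = 10.70 m.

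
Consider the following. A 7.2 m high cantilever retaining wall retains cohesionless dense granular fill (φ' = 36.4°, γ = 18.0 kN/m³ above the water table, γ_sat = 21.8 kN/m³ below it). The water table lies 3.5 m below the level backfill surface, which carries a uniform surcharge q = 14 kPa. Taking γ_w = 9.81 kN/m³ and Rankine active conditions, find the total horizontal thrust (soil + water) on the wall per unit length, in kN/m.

K_a = tan²(45° − φ/2) = 0.2552.
γ' = 21.8 − 9.81 = 11.99 kN/m³. h₂ = H − d_w = 3.7 m.
σ'_h: at surface K_a·q = 3.572; at WT K_a(q+γd_w) = 19.65; at base K_a(q+γd_w+γ'h₂) = 30.97 kPa.
P₁ = ½(3.572+19.65)×3.5 = 40.63; P₂ = ½(19.65+30.97)×3.7 = 93.64; P_w = ½γ_w h₂² = 67.15.
Total = 40.63+93.64+67.15 = 201.4 kN/m.

201 kN/m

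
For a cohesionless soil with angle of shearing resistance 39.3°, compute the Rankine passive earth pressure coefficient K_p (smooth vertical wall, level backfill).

K_p = (1 + sin φ)/(1 − sin φ) = tan²(45° + 39.3°/2) = 4.455.

4.46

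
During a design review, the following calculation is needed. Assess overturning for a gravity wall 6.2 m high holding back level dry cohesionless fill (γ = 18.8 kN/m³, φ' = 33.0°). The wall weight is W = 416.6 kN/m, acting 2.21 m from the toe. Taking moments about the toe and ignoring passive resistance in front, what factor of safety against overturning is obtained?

K_a = tan²(45° − 33.0°/2) = 0.2948.
P_a = ½K_aγH² = 0.5×0.2948×18.8×6.2² = 106.5 kN/m, acting at H/3 = 2.067 m above the base.
Overturning moment M_o = P_a × H/3 = 106.5 × 2.067 = 220.1.
Resisting moment M_r = W × 2.21 = 416.6 × 2.21 = 920.7.
FS_overturning = M_r/M_o = 920.7/220.1 = 4.182.

4.18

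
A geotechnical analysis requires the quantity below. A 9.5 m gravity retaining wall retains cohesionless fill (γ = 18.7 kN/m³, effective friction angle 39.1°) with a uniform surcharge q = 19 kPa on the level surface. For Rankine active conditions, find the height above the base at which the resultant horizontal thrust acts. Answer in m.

K_a = 0.2265.
Triangular part P₁ = ½K_aγH² = 191.1 at H/3 = 3.167 m; rectangular part P₂ = K_a q H = 40.88 at H/2 = 4.750 m.
ȳ = (P₁·3.167 + P₂·4.750)/(P₁+P₂) = 3.446 m.

3.45 m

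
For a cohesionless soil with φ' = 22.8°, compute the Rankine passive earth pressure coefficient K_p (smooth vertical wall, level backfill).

K_p = (1 + sin φ)/(1 − sin φ) = tan²(45° + 22.8°/2) = 2.265.

2.27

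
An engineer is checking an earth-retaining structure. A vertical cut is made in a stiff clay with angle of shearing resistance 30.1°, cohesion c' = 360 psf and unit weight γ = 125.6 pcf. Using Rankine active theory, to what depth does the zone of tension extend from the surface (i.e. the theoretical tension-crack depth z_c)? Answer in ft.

9.95 ft

K_a = tan²(45° − 30.1°/2) = 0.3320; √K_a = 0.5762.
The active pressure is zero where K_a γ z = 2c√K_a, so z_c = 2c/(γ√K_a) = 2×360/(125.6×0.5762) = 9.949 ft.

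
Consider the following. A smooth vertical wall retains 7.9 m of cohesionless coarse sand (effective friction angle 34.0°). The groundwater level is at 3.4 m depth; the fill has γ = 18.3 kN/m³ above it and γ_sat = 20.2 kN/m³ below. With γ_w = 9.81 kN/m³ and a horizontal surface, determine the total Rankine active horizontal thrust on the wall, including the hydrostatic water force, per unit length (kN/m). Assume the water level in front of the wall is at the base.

K_a = tan²(45° − φ/2) = 0.2827.
γ' = 20.2 − 9.81 = 10.39 kN/m³. Depth below WT = 4.5 m.
σ'_h at WT = K_a γ d_w = 17.59 kPa; at base = 17.59 + K_a γ' × 4.5 = 30.81 kPa.
P₁ (0–3.4 m) = ½×17.59×3.4 = 29.90. P₂ (3.4–7.9 m) = ½(17.59+30.81)×4.5 = 108.9.
P_w = ½ γ_w h₂² = 0.5×9.81×4.5² = 99.33. Total = 29.90+108.9+99.33 = 238.1 kN/m.

238 kN/m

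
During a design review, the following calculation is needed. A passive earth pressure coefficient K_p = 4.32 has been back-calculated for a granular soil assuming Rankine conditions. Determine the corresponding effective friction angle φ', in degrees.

38.6°

K_p = (1+sin φ)/(1−sin φ) ⇒ sin φ = (K_p − 1)/(K_p + 1) = 0.6241.
φ = arcsin(0.6241) = 38.61°.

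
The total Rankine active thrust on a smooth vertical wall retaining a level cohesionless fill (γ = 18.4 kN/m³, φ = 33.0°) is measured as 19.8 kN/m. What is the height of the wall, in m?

K_a = 0.2948. P_a = ½ K_a γ H² ⇒ H = √(2P_a/(K_a γ)).
H = √(2×19.8/(0.2948×18.4)) = 2.702 m.

2.70 m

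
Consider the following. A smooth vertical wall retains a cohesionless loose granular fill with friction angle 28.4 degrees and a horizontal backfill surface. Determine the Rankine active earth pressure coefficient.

0.355

K_a = (1 − sin φ)/(1 + sin φ) = (1 − sin 28.4°)/(1 + sin 28.4°) = 0.3554.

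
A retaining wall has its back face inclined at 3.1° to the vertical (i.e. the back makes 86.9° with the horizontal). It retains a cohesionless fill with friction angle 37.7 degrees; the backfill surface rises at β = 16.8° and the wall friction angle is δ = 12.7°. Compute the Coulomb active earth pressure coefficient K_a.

K_a = sin²(α+φ) / [sin²α · sin(α−δ) · (1 + √{sin(φ+δ)sin(φ−β) / (sin(α−δ)sin(α+β))})²].
With α = 86.9°, φ = 37.7°, δ = 12.7°, β = 16.8°: K_a = 0.2969.

0.297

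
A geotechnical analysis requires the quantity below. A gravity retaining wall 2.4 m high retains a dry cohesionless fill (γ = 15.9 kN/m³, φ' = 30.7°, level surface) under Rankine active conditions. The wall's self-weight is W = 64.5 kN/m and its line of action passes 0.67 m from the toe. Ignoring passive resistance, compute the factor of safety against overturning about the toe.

K_a = tan²(45° − 30.7°/2) = 0.3240.
P_a = ½K_aγH² = 0.5×0.3240×15.9×2.4² = 14.84 kN/m, acting at H/3 = 0.8000 m above the base.
Overturning moment M_o = P_a × H/3 = 14.84 × 0.8000 = 11.87.
Resisting moment M_r = W × 0.67 = 64.5 × 0.67 = 43.22.
FS_overturning = M_r/M_o = 43.22/11.87 = 3.641.

3.64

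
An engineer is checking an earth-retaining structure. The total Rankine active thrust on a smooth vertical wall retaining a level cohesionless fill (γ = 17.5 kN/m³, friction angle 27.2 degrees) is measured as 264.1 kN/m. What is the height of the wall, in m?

9.00 m

K_a = 0.3726. P_a = ½ K_a γ H² ⇒ H = √(2P_a/(K_a γ)).
H = √(2×264.1/(0.3726×17.5)) = 9.000 m.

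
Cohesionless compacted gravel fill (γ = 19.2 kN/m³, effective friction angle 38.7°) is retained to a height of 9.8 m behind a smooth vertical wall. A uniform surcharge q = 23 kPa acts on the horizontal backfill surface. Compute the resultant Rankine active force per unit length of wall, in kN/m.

K_a = tan²(45° − φ/2) = 0.2306.
Soil triangle: ½ K_a γ H² = 0.5×0.2306×19.2×9.8² = 212.6 kN/m.
Surcharge rectangle: K_a q H = 0.2306×23×9.8 = 51.97 kN/m.
Total = 212.6 + 51.97 = 264.6 kN/m.

265 kN/m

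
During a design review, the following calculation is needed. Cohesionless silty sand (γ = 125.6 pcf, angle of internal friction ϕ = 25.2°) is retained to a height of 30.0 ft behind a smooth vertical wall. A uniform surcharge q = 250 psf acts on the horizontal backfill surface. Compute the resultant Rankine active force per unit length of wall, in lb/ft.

K_a = tan²(45° − φ/2) = 0.4027.
Soil triangle: ½ K_a γ H² = 0.5×0.4027×125.6×30.0² = 22760 lb/ft.
Surcharge rectangle: K_a q H = 0.4027×250×30.0 = 3021 lb/ft.
Total = 22760 + 3021 = 25780 lb/ft.

25800 lb/ft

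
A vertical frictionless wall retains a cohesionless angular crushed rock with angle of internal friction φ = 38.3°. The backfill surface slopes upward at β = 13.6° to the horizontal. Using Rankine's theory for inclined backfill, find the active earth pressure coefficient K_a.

0.251

K_a = cos β · (cos β − √(cos²β − cos²φ)) / (cos β + √(cos²β − cos²φ)).
cos β = 0.9720, cos φ = 0.7848, √(cos²β − cos²φ) = 0.5734.
K_a = 0.9720 × (0.9720 − 0.5734)/(0.9720 + 0.5734) = 0.2506.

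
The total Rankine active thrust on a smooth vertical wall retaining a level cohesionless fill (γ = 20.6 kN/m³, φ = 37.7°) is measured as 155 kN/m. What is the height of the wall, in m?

K_a = 0.2411. P_a = ½ K_a γ H² ⇒ H = √(2P_a/(K_a γ)).
H = √(2×155/(0.2411×20.6)) = 7.901 m.

7.90 m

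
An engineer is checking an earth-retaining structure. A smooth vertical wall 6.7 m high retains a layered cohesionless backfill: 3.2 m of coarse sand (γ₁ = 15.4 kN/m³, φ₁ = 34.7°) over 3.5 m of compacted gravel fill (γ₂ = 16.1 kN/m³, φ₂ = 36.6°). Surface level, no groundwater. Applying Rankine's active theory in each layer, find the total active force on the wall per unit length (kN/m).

90.2 kN/m

K_a1 = tan²(45°−34.7°/2) = 0.2745; K_a2 = tan²(45°−36.6°/2) = 0.2530.
Layer 1: σ at base = K_a1 γ₁ h₁ = 13.53 kPa; P₁ = ½×13.53×3.2 = 21.64.
Layer 2: σ_v at top = γ₁h₁ = 49.28; σ_h top = K_a2×49.28 = 12.47; σ_h base = K_a2×(49.28+16.1×3.5) = 26.72.
P₂ = ½(12.47+26.72)×3.5 = 68.57. Total P_a = 21.64+68.57 = 90.22 kN/m.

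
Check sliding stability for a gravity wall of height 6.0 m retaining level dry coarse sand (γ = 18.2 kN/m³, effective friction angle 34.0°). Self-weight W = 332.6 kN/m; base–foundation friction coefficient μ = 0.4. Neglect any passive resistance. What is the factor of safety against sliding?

1.44

K_a = tan²(45° − 34.0°/2) = 0.2827.
P_a = ½K_aγH² = 0.5×0.2827×18.2×6.0² = 92.62 kN/m, acting at H/3 = 2.000 m above the base.
FS_sliding = μW / P_a = 0.4×332.6 / 92.62 = 1.436.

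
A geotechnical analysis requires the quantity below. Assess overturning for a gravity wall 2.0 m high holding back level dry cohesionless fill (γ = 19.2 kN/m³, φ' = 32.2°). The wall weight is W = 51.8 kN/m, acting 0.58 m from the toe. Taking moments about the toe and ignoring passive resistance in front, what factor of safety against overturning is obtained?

3.85

K_a = tan²(45° − 32.2°/2) = 0.3047.
P_a = ½K_aγH² = 0.5×0.3047×19.2×2.0² = 11.70 kN/m, acting at H/3 = 0.6667 m above the base.
Overturning moment M_o = P_a × H/3 = 11.70 × 0.6667 = 7.801.
Resisting moment M_r = W × 0.58 = 51.8 × 0.58 = 30.04.
FS_overturning = M_r/M_o = 30.04/7.801 = 3.851.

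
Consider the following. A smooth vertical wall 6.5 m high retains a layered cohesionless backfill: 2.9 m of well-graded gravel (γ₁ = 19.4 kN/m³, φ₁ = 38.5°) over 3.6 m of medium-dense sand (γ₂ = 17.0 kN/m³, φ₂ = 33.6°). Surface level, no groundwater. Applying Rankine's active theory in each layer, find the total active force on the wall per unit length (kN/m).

K_a1 = tan²(45°−38.5°/2) = 0.2327; K_a2 = tan²(45°−33.6°/2) = 0.2875.
Layer 1: σ at base = K_a1 γ₁ h₁ = 13.09 kPa; P₁ = ½×13.09×2.9 = 18.98.
Layer 2: σ_v at top = γ₁h₁ = 56.26; σ_h top = K_a2×56.26 = 16.18; σ_h base = K_a2×(56.26+17.0×3.6) = 33.77.
P₂ = ½(16.18+33.77)×3.6 = 89.90. Total P_a = 18.98+89.90 = 108.9 kN/m.

109 kN/m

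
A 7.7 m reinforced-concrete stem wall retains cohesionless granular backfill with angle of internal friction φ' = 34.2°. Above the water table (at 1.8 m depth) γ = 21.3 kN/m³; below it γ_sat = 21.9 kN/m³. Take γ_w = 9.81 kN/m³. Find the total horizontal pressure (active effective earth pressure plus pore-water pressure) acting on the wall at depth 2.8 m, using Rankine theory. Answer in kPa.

K_a = (1 − sin φ)/(1 + sin φ) = 0.2803.
γ' = 21.9 − 9.81 = 12.09 kN/m³.
Effective vertical stress at 2.8 m: σ'_v = 21.3×1.8 + 12.09×1.000 = 50.43 kPa.
σ'_h = K_a σ'_v = 0.2803 × 50.43 = 14.14 kPa; u = γ_w × 1.000 = 9.810 kPa.
Total σ_h = 14.14 + 9.810 = 23.95 kPa.

23.9 kPa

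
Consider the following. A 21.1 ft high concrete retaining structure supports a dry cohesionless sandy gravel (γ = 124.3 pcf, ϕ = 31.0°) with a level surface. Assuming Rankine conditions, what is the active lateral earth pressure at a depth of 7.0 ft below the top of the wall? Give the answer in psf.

K_a = (1 − sin φ)/(1 + sin φ) = 0.3201.
σ_h = K_a γ z = 0.3201 × 124.3 × 7.0 = 278.5 psf.

279 psf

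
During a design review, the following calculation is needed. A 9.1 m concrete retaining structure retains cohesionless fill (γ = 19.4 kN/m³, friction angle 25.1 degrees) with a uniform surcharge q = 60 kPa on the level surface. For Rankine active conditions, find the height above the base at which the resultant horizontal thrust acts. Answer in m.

K_a = 0.4043.
Triangular part P₁ = ½K_aγH² = 324.8 at H/3 = 3.033 m; rectangular part P₂ = K_a q H = 220.7 at H/2 = 4.550 m.
ȳ = (P₁·3.033 + P₂·4.550)/(P₁+P₂) = 3.647 m.

3.65 m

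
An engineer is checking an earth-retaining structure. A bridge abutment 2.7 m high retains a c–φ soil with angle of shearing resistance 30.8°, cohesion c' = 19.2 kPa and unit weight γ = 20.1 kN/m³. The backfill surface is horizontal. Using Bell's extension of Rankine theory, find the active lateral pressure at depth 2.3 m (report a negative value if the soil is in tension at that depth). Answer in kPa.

K_a = (1 − sin φ)/(1 + sin φ) = 0.3227.
σ_a = K_a γ z − 2c√K_a = 0.3227×20.1×2.3 − 2×19.2×0.5681 = -6.895 kPa.

-6.90 kPa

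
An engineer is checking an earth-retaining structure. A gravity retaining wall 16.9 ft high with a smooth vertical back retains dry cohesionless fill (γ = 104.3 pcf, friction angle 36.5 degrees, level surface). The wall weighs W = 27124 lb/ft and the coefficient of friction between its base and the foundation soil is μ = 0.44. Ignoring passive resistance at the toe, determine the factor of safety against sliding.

3.15

K_a = tan²(45° − 36.5°/2) = 0.2541.
P_a = ½K_aγH² = 0.5×0.2541×104.3×16.9² = 3784 lb/ft, acting at H/3 = 5.633 ft above the base.
FS_sliding = μW / P_a = 0.44×27124 / 3784 = 3.154.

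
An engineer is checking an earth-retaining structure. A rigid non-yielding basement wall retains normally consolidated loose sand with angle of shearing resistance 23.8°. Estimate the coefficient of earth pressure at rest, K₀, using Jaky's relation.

0.596

K₀ = 1 − sin φ' = 1 − sin 23.8° = 0.5965.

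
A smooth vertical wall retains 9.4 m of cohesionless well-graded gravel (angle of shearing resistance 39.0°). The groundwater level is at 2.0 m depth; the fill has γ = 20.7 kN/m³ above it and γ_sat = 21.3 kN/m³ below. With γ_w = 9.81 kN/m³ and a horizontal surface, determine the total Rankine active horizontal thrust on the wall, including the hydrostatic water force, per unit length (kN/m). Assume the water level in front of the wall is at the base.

K_a = tan²(45° − φ/2) = 0.2275.
γ' = 21.3 − 9.81 = 11.49 kN/m³. Depth below WT = 7.4 m.
σ'_h at WT = K_a γ d_w = 9.419 kPa; at base = 9.419 + K_a γ' × 7.4 = 28.76 kPa.
P₁ (0–2.0 m) = ½×9.419×2.0 = 9.419. P₂ (2.0–9.4 m) = ½(9.419+28.76)×7.4 = 141.3.
P_w = ½ γ_w h₂² = 0.5×9.81×7.4² = 268.6. Total = 9.419+141.3+268.6 = 419.3 kN/m.

419 kN/m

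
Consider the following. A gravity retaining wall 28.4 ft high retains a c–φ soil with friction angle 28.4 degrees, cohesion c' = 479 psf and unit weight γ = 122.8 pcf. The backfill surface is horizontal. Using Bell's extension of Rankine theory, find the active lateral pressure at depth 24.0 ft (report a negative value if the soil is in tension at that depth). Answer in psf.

476 psf

K_a = (1 − sin φ)/(1 + sin φ) = 0.3554.
σ_a = K_a γ z − 2c√K_a = 0.3554×122.8×24.0 − 2×479×0.5961 = 476.2 psf.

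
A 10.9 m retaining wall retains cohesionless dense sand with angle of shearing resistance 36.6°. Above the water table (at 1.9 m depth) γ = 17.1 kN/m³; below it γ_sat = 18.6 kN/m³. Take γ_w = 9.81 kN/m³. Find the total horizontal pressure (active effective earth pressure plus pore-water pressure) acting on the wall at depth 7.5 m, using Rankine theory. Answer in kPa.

75.6 kPa

K_a = (1 − sin φ)/(1 + sin φ) = 0.2530.
γ' = 18.6 − 9.81 = 8.790 kN/m³.
Effective vertical stress at 7.5 m: σ'_v = 17.1×1.9 + 8.790×5.60 = 81.71 kPa.
σ'_h = K_a σ'_v = 0.2530 × 81.71 = 20.67 kPa; u = γ_w × 5.60 = 54.94 kPa.
Total σ_h = 20.67 + 54.94 = 75.61 kPa.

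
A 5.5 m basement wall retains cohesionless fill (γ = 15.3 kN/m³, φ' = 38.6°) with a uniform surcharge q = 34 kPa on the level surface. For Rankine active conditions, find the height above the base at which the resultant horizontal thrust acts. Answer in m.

2.24 m

K_a = 0.2316.
Triangular part P₁ = ½K_aγH² = 53.60 at H/3 = 1.833 m; rectangular part P₂ = K_a q H = 43.31 at H/2 = 2.750 m.
ȳ = (P₁·1.833 + P₂·2.750)/(P₁+P₂) = 2.243 m.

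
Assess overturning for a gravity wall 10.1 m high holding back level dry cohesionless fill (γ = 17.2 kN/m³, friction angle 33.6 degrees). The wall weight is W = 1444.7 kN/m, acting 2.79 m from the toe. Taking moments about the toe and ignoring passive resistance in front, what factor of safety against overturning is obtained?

K_a = tan²(45° − 33.6°/2) = 0.2875.
P_a = ½K_aγH² = 0.5×0.2875×17.2×10.1² = 252.2 kN/m, acting at H/3 = 3.367 m above the base.
Overturning moment M_o = P_a × H/3 = 252.2 × 3.367 = 849.2.
Resisting moment M_r = W × 2.79 = 1444.7 × 2.79 = 4031.
FS_overturning = M_r/M_o = 4031/849.2 = 4.747.

4.75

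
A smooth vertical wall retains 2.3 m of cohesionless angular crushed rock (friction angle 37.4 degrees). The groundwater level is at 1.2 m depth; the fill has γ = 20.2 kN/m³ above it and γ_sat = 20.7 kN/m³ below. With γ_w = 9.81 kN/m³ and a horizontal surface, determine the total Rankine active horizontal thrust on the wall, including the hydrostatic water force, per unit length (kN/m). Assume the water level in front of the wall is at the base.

K_a = tan²(45° − φ/2) = 0.2443.
γ' = 20.7 − 9.81 = 10.89 kN/m³. Depth below WT = 1.1 m.
σ'_h at WT = K_a γ d_w = 5.921 kPa; at base = 5.921 + K_a γ' × 1.1 = 8.847 kPa.
P₁ (0–1.2 m) = ½×5.921×1.2 = 3.553. P₂ (1.2–2.3 m) = ½(5.921+8.847)×1.1 = 8.122.
P_w = ½ γ_w h₂² = 0.5×9.81×1.1² = 5.935. Total = 3.553+8.122+5.935 = 17.61 kN/m.

17.6 kN/m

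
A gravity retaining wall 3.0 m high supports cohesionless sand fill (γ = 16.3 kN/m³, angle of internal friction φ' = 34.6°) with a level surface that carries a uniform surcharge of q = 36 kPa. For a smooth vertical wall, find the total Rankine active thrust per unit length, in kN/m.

K_a = tan²(45° − φ/2) = 0.2756.
Soil triangle: ½ K_a γ H² = 0.5×0.2756×16.3×3.0² = 20.22 kN/m.
Surcharge rectangle: K_a q H = 0.2756×36×3.0 = 29.77 kN/m.
Total = 20.22 + 29.77 = 49.99 kN/m.

50.0 kN/m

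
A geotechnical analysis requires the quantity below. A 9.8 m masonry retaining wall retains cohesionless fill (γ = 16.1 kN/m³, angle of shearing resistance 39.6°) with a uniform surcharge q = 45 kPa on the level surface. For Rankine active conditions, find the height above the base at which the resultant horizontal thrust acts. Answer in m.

3.86 m

K_a = 0.2214.
Triangular part P₁ = ½K_aγH² = 171.2 at H/3 = 3.267 m; rectangular part P₂ = K_a q H = 97.65 at H/2 = 4.900 m.
ȳ = (P₁·3.267 + P₂·4.900)/(P₁+P₂) = 3.860 m.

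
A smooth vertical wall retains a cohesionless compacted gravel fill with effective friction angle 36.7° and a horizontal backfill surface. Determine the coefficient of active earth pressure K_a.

0.252

K_a = tan²(45° − φ/2) = tan²(26.65°) = 0.2519.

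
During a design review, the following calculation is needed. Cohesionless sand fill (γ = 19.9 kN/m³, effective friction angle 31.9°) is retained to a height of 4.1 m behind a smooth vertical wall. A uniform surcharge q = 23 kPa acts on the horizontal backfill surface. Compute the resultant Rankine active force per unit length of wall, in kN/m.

80.7 kN/m

K_a = tan²(45° − φ/2) = 0.3085.
Soil triangle: ½ K_a γ H² = 0.5×0.3085×19.9×4.1² = 51.60 kN/m.
Surcharge rectangle: K_a q H = 0.3085×23×4.1 = 29.09 kN/m.
Total = 51.60 + 29.09 = 80.70 kN/m.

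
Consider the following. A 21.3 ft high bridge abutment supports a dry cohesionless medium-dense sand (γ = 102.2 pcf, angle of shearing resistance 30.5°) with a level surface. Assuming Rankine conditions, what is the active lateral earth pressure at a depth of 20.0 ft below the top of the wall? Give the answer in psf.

668 psf

K_a = (1 − sin φ)/(1 + sin φ) = 0.3267.
σ_h = K_a γ z = 0.3267 × 102.2 × 20.0 = 667.7 psf.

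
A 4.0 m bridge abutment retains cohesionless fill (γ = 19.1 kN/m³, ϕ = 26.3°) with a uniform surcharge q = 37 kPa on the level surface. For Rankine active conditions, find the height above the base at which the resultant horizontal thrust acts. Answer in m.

K_a = 0.3859.
Triangular part P₁ = ½K_aγH² = 58.97 at H/3 = 1.333 m; rectangular part P₂ = K_a q H = 57.12 at H/2 = 2.000 m.
ȳ = (P₁·1.333 + P₂·2.000)/(P₁+P₂) = 1.661 m.

1.66 m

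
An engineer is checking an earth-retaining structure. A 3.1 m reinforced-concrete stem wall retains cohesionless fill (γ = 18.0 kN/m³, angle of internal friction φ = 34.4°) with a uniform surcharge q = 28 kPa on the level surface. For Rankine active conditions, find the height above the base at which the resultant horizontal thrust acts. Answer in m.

K_a = 0.2780.
Triangular part P₁ = ½K_aγH² = 24.04 at H/3 = 1.033 m; rectangular part P₂ = K_a q H = 24.13 at H/2 = 1.550 m.
ȳ = (P₁·1.033 + P₂·1.550)/(P₁+P₂) = 1.292 m.

1.29 m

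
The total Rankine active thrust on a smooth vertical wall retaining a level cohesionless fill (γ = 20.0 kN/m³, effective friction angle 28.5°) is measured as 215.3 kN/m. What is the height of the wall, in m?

K_a = 0.3540. P_a = ½ K_a γ H² ⇒ H = √(2P_a/(K_a γ)).
H = √(2×215.3/(0.3540×20.0)) = 7.799 m.

7.80 m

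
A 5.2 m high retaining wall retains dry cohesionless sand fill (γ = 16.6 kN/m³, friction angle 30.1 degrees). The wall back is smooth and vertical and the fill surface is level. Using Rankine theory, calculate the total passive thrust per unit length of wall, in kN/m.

676 kN/m

K_p = tan²(45° + φ/2) = 3.012.
P_p = ½ K_p γ H² = 0.5 × 3.012 × 16.6 × 5.2² = 676.0 kN/m.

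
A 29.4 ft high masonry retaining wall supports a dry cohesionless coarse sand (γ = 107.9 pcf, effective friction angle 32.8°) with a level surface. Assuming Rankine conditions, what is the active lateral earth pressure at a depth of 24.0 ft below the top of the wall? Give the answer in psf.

770 psf

K_a = (1 − sin φ)/(1 + sin φ) = 0.2973.
σ_h = K_a γ z = 0.2973 × 107.9 × 24.0 = 769.8 psf.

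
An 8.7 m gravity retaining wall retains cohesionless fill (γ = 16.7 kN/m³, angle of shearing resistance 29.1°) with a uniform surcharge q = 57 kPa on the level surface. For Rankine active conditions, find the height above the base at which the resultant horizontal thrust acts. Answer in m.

K_a = 0.3456.
Triangular part P₁ = ½K_aγH² = 218.4 at H/3 = 2.900 m; rectangular part P₂ = K_a q H = 171.4 at H/2 = 4.350 m.
ȳ = (P₁·2.900 + P₂·4.350)/(P₁+P₂) = 3.538 m.

3.54 m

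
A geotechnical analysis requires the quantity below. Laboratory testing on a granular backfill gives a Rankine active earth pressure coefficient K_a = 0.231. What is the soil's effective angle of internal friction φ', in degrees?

K_a = tan²(45° − φ/2) ⇒ 45° − φ/2 = arctan(√0.231) = 25.67°.
φ = 2(45° − 25.67°) = 38.66°.

38.7°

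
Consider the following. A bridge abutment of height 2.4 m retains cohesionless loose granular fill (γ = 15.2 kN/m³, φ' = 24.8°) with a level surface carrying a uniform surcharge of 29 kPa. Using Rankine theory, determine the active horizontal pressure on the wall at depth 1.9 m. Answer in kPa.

23.7 kPa

K_a = (1 − sin φ)/(1 + sin φ) = 0.4090.
σ_v = γz + q = 15.2 × 1.9 + 29 = 57.88 kPa.
σ_h = K_a σ_v = 0.4090 × 57.88 = 23.67 kPa.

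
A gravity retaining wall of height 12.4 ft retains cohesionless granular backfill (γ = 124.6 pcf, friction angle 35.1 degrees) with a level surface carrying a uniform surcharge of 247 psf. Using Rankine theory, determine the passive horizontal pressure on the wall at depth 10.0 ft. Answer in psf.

5530 psf

K_p = (1 + sin φ)/(1 − sin φ) = 3.706.
σ_v = γz + q = 124.6 × 10.0 + 247 = 1493 psf.
σ_h = K_p σ_v = 3.706 × 1493 = 5533 psf.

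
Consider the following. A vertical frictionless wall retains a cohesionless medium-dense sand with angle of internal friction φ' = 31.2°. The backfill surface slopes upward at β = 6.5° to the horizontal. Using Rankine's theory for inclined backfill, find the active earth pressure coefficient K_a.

K_a = cos β · (cos β − √(cos²β − cos²φ)) / (cos β + √(cos²β − cos²φ)).
cos β = 0.9936, cos φ = 0.8554, √(cos²β − cos²φ) = 0.5055.
K_a = 0.9936 × (0.9936 − 0.5055)/(0.9936 + 0.5055) = 0.3235.

0.323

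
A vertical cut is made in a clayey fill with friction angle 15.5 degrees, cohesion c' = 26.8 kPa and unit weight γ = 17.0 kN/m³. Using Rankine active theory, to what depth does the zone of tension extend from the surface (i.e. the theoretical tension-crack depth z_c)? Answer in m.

4.15 m

K_a = tan²(45° − 15.5°/2) = 0.5782; √K_a = 0.7604.
The active pressure is zero where K_a γ z = 2c√K_a, so z_c = 2c/(γ√K_a) = 2×26.8/(17.0×0.7604) = 4.146 m.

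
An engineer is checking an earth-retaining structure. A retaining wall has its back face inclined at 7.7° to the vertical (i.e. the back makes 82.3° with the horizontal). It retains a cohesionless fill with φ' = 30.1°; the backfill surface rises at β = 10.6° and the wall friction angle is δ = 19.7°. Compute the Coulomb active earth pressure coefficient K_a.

K_a = sin²(α+φ) / [sin²α · sin(α−δ) · (1 + √{sin(φ+δ)sin(φ−β) / (sin(α−δ)sin(α+β))})²].
With α = 82.3°, φ = 30.1°, δ = 19.7°, β = 10.6°: K_a = 0.4154.

0.415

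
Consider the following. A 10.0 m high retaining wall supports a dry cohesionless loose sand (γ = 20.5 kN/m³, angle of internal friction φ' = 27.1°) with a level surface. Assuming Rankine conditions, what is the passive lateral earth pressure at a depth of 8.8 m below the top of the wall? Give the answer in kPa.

K_p = (1 + sin φ)/(1 − sin φ) = 2.673.
σ_h = K_p γ z = 2.673 × 20.5 × 8.8 = 482.3 kPa.

482 kPa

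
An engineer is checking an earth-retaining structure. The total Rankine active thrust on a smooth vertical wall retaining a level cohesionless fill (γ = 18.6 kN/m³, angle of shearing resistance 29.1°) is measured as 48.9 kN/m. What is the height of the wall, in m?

3.90 m

K_a = 0.3456. P_a = ½ K_a γ H² ⇒ H = √(2P_a/(K_a γ)).
H = √(2×48.9/(0.3456×18.6)) = 3.901 m.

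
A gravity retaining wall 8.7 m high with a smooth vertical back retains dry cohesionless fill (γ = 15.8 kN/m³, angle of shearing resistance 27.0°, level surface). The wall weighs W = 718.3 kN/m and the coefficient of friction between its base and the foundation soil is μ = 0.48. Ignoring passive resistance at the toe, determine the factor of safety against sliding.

K_a = tan²(45° − 27.0°/2) = 0.3755.
P_a = ½K_aγH² = 0.5×0.3755×15.8×8.7² = 224.5 kN/m, acting at H/3 = 2.900 m above the base.
FS_sliding = μW / P_a = 0.48×718.3 / 224.5 = 1.535.

1.54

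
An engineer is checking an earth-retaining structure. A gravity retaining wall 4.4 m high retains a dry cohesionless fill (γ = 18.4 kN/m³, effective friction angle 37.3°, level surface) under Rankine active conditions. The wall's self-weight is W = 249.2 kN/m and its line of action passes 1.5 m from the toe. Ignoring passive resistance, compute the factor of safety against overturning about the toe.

5.83

K_a = tan²(45° − 37.3°/2) = 0.2453.
P_a = ½K_aγH² = 0.5×0.2453×18.4×4.4² = 43.70 kN/m, acting at H/3 = 1.467 m above the base.
Overturning moment M_o = P_a × H/3 = 43.70 × 1.467 = 64.09.
Resisting moment M_r = W × 1.5 = 249.2 × 1.5 = 373.8.
FS_overturning = M_r/M_o = 373.8/64.09 = 5.832.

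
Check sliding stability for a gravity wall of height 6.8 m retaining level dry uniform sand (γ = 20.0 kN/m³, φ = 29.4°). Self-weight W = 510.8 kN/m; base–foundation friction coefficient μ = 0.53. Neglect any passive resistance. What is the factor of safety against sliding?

1.71

K_a = tan²(45° − 29.4°/2) = 0.3415.
P_a = ½K_aγH² = 0.5×0.3415×20.0×6.8² = 157.9 kN/m, acting at H/3 = 2.267 m above the base.
FS_sliding = μW / P_a = 0.53×510.8 / 157.9 = 1.715.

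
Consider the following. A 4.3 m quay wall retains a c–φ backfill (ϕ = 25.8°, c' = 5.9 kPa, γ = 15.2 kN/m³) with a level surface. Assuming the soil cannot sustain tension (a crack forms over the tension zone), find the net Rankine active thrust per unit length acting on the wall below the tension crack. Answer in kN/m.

28.0 kN/m

K_a = 0.3935; √K_a = 0.6273.
Tension-crack depth z_c = 2c/(γ√K_a) = 2×5.9/(15.2×0.6273) = 1.238 m.
σ_a at base = K_a γ H − 2c√K_a = 0.3935×15.2×4.3 − 2×5.9×0.6273 = 18.32 kPa.
P_a = ½ × 18.32 × (H − z_c) = 0.5×18.32×3.062 = 28.05 kN/m.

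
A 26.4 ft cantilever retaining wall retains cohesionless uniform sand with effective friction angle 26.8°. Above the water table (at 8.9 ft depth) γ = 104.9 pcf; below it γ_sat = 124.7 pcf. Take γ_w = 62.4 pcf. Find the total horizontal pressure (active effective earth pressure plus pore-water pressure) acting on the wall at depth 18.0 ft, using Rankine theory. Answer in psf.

1140 psf

K_a = (1 − sin φ)/(1 + sin φ) = 0.3785.
γ' = 124.7 − 62.4 = 62.30 pcf.
Effective vertical stress at 18.0 ft: σ'_v = 104.9×8.9 + 62.30×9.10 = 1501 psf.
σ'_h = K_a σ'_v = 0.3785 × 1501 = 567.9 psf; u = γ_w × 9.10 = 567.8 psf.
Total σ_h = 567.9 + 567.8 = 1136 psf.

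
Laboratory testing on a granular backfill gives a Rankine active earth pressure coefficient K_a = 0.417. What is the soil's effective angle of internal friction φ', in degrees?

24.3°

K_a = tan²(45° − φ/2) ⇒ 45° − φ/2 = arctan(√0.417) = 32.85°.
φ = 2(45° − 32.85°) = 24.29°.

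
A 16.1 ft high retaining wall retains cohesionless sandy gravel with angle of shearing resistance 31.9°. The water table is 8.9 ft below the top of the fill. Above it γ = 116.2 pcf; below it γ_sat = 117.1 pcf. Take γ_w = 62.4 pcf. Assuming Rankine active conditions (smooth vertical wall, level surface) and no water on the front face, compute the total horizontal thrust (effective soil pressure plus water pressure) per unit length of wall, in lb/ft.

K_a = tan²(45° − φ/2) = 0.3085.
γ' = 117.1 − 62.4 = 54.70 pcf. Depth below WT = 7.2 ft.
σ'_h at WT = K_a γ d_w = 319.1 psf; at base = 319.1 + K_a γ' × 7.2 = 440.6 psf.
P₁ (0–8.9 ft) = ½×319.1×8.9 = 1420. P₂ (8.9–16.1 ft) = ½(319.1+440.6)×7.2 = 2735.
P_w = ½ γ_w h₂² = 0.5×62.4×7.2² = 1617. Total = 1420+2735+1617 = 5772 lb/ft.

5770 lb/ft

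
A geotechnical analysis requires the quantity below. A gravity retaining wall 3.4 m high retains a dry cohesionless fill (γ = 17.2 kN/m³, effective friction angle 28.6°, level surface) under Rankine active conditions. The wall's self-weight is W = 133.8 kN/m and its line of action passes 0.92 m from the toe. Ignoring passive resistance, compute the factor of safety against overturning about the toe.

3.10

K_a = tan²(45° − 28.6°/2) = 0.3525.
P_a = ½K_aγH² = 0.5×0.3525×17.2×3.4² = 35.05 kN/m, acting at H/3 = 1.133 m above the base.
Overturning moment M_o = P_a × H/3 = 35.05 × 1.133 = 39.72.
Resisting moment M_r = W × 0.92 = 133.8 × 0.92 = 123.1.
FS_overturning = M_r/M_o = 123.1/39.72 = 3.099.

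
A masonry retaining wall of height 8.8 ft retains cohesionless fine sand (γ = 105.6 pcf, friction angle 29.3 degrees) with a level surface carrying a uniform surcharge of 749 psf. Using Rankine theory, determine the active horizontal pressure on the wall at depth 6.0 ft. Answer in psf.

474 psf

K_a = (1 − sin φ)/(1 + sin φ) = 0.3428.
σ_v = γz + q = 105.6 × 6.0 + 749 = 1383 psf.
σ_h = K_a σ_v = 0.3428 × 1383 = 474.0 psf.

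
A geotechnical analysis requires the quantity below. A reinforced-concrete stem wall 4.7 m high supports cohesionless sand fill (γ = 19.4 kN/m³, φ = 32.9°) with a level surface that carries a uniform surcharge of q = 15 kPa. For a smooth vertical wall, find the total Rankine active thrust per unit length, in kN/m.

K_a = tan²(45° − φ/2) = 0.2960.
Soil triangle: ½ K_a γ H² = 0.5×0.2960×19.4×4.7² = 63.43 kN/m.
Surcharge rectangle: K_a q H = 0.2960×15×4.7 = 20.87 kN/m.
Total = 63.43 + 20.87 = 84.30 kN/m.

84.3 kN/m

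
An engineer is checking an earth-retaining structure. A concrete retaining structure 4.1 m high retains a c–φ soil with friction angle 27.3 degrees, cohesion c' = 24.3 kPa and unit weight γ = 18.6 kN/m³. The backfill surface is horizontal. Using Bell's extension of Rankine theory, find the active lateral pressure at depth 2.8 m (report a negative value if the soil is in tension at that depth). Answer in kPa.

-10.3 kPa

K_a = (1 − sin φ)/(1 + sin φ) = 0.3711.
σ_a = K_a γ z − 2c√K_a = 0.3711×18.6×2.8 − 2×24.3×0.6092 = -10.28 kPa.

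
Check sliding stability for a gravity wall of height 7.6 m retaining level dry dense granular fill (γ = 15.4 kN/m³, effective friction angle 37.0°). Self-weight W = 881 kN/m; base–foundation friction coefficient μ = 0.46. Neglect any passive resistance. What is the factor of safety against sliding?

3.67

K_a = tan²(45° − 37.0°/2) = 0.2486.
P_a = ½K_aγH² = 0.5×0.2486×15.4×7.6² = 110.6 kN/m, acting at H/3 = 2.533 m above the base.
FS_sliding = μW / P_a = 0.46×881 / 110.6 = 3.666.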